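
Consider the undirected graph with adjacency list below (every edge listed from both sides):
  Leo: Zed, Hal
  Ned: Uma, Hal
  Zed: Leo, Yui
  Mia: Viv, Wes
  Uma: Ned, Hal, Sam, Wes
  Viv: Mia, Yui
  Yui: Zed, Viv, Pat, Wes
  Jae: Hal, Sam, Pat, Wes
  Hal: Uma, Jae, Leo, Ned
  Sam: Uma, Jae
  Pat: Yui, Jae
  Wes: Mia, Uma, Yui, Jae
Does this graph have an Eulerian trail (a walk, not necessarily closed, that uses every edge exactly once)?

Degrees: Leo:2, Ned:2, Zed:2, Mia:2, Uma:4, Viv:2, Yui:4, Jae:4, Hal:4, Sam:2, Pat:2, Wes:4
Odd-degree vertices: none (0 total).
With 0 odd-degree vertices and all edges in one connected piece, an Eulerian trail exists.

Yes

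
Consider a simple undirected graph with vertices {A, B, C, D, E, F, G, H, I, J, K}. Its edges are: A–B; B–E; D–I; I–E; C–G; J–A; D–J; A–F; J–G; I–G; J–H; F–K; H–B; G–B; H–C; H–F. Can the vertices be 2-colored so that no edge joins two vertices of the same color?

A valid 2-coloring puts {B, C, F, I, J} on one side and {A, D, E, G, H, K} on the other; every edge crosses between the two sides.

Yes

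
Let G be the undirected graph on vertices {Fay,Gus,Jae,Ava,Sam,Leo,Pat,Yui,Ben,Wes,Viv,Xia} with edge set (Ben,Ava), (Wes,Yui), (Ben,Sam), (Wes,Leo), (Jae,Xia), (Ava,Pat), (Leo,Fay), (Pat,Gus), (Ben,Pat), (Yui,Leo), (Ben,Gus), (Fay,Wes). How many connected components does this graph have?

4

Component: {Viv}
Component: {Jae, Xia}
Component: {Fay, Leo, Yui, Wes}
Component: {Gus, Ava, Sam, Pat, Ben}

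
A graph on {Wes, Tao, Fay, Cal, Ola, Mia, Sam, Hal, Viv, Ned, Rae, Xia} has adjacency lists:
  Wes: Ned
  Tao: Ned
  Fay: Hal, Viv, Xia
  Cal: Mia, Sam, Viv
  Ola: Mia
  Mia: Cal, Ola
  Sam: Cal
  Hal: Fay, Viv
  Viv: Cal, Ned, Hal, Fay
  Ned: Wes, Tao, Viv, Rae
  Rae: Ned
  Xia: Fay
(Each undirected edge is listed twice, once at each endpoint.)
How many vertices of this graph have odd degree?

Degrees: Wes:1, Tao:1, Fay:3, Cal:3, Ola:1, Mia:2, Sam:1, Hal:2, Viv:4, Ned:4, Rae:1, Xia:1
Odd-degree vertices: Wes, Tao, Fay, Cal, Ola, Sam, Rae, Xia.

8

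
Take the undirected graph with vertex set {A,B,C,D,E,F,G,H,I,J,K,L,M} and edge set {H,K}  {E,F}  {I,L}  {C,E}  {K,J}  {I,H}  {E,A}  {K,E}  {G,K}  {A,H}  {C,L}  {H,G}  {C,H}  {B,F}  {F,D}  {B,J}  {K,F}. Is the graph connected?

Component: {M}
Component: {A, B, C, D, E, F, G, H, I, J, K, L}
There are 2 separate components, so the graph is not connected.

No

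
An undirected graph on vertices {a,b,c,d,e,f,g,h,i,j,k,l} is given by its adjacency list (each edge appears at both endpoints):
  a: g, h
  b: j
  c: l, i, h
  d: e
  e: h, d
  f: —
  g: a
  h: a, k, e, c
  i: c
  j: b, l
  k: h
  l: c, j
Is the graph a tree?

No

|V| = 12, |E| = 10.
It is not connected, so it is not a tree.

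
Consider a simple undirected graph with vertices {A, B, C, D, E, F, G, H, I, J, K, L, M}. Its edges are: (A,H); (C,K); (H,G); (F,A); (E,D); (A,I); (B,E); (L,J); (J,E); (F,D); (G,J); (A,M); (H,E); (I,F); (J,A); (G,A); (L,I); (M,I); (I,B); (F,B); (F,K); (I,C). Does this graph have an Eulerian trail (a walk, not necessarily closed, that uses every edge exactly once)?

No

Degrees: A:6, B:3, C:2, D:2, E:4, F:5, G:3, H:3, I:6, J:4, K:2, L:2, M:2
Odd-degree vertices: B, F, G, H (4 total).
An Eulerian trail requires 0 or 2 odd-degree vertices; here there are 4.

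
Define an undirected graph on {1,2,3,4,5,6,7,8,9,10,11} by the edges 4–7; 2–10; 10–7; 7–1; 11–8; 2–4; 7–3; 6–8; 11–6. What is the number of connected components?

4

Component: {5}
Component: {9}
Component: {6, 8, 11}
Component: {1, 2, 3, 4, 7, 10}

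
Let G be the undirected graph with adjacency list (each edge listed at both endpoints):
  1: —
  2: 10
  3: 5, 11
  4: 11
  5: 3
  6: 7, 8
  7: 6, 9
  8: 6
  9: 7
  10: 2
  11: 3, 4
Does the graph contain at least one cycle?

No

The graph has 11 vertices, 7 edges, and 4 connected components.
A forest on 11 vertices with 4 components has exactly 7 edges, which matches — so no cycle.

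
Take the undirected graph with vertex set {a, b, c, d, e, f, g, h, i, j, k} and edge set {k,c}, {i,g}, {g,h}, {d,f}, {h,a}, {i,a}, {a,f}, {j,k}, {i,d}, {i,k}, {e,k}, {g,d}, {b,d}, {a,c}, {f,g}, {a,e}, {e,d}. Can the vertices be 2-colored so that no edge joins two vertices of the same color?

The cycle i-g-d-i has length 3, which is odd, so the graph is not bipartite.

No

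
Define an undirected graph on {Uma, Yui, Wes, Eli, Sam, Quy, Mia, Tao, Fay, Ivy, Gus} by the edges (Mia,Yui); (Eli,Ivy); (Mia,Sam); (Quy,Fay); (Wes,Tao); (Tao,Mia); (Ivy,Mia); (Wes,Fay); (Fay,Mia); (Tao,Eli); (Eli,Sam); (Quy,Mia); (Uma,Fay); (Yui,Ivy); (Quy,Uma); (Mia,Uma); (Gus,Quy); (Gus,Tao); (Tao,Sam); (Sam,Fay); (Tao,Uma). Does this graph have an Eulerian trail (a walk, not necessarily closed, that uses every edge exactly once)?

Degrees: Uma:4, Yui:2, Wes:2, Eli:3, Sam:4, Quy:4, Mia:7, Tao:6, Fay:5, Ivy:3, Gus:2
Odd-degree vertices: Eli, Mia, Fay, Ivy (4 total).
With 4 odd-degree vertices (more than two), no single trail can use every edge.

No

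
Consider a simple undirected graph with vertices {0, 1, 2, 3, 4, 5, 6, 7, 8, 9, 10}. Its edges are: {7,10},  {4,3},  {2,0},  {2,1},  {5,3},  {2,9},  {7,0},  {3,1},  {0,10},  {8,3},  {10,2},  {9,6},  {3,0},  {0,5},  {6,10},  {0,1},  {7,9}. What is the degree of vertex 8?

Neighbors of 8: 3.

1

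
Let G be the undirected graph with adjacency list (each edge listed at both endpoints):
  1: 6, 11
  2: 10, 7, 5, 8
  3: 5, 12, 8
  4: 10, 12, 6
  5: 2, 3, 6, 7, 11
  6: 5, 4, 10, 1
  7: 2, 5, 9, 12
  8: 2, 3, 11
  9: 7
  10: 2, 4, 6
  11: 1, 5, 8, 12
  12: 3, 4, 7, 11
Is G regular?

Degrees: 1:2, 2:4, 3:3, 4:3, 5:5, 6:4, 7:4, 8:3, 9:1, 10:3, 11:4, 12:4
Degrees are not all equal (e.g. deg(9)=1 but deg(5)=5); not regular.

No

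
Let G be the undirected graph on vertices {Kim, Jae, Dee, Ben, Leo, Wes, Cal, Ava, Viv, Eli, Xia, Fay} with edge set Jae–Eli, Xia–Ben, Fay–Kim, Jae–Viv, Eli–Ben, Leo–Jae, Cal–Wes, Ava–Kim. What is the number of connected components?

Component: {Dee}
Component: {Wes, Cal}
Component: {Kim, Ava, Fay}
Component: {Jae, Ben, Leo, Viv, Eli, Xia}

4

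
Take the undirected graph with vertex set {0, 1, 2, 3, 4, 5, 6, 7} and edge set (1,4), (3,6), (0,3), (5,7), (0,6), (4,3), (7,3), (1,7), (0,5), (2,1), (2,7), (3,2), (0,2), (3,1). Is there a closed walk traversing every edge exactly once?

Yes

Degrees: 0:4, 1:4, 2:4, 3:6, 4:2, 5:2, 6:2, 7:4
All degrees are even and the non-isolated vertices are connected — an Eulerian circuit exists.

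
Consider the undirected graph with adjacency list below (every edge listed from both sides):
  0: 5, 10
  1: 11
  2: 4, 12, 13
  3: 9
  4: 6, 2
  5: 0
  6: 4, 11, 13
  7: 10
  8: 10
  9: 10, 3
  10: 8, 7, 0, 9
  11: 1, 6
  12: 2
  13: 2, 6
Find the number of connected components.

Component: {0, 3, 5, 7, 8, 9, 10}
Component: {1, 2, 4, 6, 11, 12, 13}

2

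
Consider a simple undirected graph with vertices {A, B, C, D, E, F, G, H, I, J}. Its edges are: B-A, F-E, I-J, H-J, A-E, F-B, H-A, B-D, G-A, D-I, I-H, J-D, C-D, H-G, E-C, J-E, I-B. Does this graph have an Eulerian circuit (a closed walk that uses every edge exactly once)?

Yes

Degrees: A:4, B:4, C:2, D:4, E:4, F:2, G:2, H:4, I:4, J:4
Every vertex has even degree and the edges form a single connected piece, so an Eulerian circuit exists.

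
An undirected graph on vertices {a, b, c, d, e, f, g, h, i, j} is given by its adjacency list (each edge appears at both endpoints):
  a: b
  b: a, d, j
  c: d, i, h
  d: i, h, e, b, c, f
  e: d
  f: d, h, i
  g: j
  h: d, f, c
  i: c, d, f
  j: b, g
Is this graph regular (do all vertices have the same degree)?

Degrees: a:1, b:3, c:3, d:6, e:1, f:3, g:1, h:3, i:3, j:2
Vertex a has degree 1 while d has degree 6, so the graph is not regular.

No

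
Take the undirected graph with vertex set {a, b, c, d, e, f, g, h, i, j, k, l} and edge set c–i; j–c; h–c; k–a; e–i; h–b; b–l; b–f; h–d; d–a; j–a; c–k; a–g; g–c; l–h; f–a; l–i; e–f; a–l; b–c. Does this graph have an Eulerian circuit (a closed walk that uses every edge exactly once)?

Degrees: a:6, b:4, c:6, d:2, e:2, f:3, g:2, h:4, i:3, j:2, k:2, l:4
f, i have odd degree; an Eulerian circuit needs every degree to be even, so none exists.

No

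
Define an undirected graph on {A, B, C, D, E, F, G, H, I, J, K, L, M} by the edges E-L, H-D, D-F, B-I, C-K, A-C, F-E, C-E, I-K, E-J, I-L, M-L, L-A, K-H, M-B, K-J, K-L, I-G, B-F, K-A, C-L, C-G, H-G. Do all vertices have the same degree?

No

Degrees: A:3, B:3, C:5, D:2, E:4, F:3, G:3, H:3, I:4, J:2, K:6, L:6, M:2
Vertex D has degree 2 while K has degree 6, so the graph is not regular.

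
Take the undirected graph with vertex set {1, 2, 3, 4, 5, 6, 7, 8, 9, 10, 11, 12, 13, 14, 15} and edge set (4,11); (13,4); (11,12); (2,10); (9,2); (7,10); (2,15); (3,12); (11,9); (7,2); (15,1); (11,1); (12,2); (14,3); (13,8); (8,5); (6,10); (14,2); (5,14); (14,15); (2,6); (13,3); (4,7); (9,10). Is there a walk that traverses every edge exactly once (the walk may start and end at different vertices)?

Degrees: 1:2, 2:7, 3:3, 4:3, 5:2, 6:2, 7:3, 8:2, 9:3, 10:4, 11:4, 12:3, 13:3, 14:4, 15:3
Odd-degree vertices: 2, 3, 4, 7, 9, 12, 13, 15 (8 total).
With 8 odd-degree vertices (more than two), no single trail can use every edge.

No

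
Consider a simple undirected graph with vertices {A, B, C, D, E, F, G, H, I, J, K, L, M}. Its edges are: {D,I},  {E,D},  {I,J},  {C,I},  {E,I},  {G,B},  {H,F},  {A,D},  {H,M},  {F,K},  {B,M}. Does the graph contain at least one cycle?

Yes

The graph has 13 vertices, 11 edges, and 3 connected components.
Since 11 > 13 - 3, a cycle must exist; for instance D-I-E-D.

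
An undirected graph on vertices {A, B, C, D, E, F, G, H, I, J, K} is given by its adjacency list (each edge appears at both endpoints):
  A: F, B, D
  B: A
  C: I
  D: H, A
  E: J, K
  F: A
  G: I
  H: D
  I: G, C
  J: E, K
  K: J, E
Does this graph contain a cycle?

Yes

The graph has 11 vertices, 9 edges, and 3 connected components.
One cycle is E-K-J-E.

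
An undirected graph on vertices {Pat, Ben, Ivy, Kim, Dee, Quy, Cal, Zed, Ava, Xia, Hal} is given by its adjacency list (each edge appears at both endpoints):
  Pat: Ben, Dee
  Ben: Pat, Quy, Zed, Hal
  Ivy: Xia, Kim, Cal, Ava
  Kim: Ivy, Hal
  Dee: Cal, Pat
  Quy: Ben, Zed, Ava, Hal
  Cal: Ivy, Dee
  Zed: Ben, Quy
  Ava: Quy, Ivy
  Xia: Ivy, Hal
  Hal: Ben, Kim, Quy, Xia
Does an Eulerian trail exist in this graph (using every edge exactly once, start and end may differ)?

Degrees: Pat:2, Ben:4, Ivy:4, Kim:2, Dee:2, Quy:4, Cal:2, Zed:2, Ava:2, Xia:2, Hal:4
Odd-degree vertices: none (0 total).
The non-isolated vertices are connected and exactly 0 have odd degree, so an Eulerian trail exists.

Yes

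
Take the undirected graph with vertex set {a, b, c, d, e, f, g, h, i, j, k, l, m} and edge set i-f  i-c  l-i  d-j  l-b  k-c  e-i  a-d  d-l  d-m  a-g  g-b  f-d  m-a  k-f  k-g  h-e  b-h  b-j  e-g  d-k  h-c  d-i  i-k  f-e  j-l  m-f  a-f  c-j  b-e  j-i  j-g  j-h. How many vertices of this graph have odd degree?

Degrees: a:4, b:5, c:4, d:7, e:5, f:6, g:5, h:4, i:7, j:7, k:5, l:4, m:3
Odd-degree vertices: b, d, e, g, i, j, k, m.

8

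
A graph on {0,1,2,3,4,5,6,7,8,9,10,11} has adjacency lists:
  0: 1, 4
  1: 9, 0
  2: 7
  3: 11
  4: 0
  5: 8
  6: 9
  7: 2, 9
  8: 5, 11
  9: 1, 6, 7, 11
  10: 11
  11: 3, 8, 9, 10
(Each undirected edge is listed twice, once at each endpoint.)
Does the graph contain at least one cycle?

|V| = 12, |E| = 11, number of components = 1.
Since 11 = 12 - 1, the graph is a forest and contains no cycle.

No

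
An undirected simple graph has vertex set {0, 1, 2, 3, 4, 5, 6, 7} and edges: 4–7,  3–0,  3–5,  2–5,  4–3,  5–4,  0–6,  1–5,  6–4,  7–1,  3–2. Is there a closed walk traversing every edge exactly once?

Yes

Degrees: 0:2, 1:2, 2:2, 3:4, 4:4, 5:4, 6:2, 7:2
Every vertex has even degree and the edges form a single connected piece, so an Eulerian circuit exists.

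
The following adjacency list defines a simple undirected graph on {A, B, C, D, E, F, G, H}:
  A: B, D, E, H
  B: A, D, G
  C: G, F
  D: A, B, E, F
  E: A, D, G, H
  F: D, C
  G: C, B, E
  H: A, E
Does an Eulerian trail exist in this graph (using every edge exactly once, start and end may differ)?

Degrees: A:4, B:3, C:2, D:4, E:4, F:2, G:3, H:2
Odd-degree vertices: B, G (2 total).
With 2 odd-degree vertices and all edges in one connected piece, an Eulerian trail exists (from B to G).

Yes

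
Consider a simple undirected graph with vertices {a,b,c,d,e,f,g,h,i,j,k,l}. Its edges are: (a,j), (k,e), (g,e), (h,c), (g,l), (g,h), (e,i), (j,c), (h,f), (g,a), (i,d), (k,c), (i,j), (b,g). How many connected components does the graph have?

Component: {a, b, c, d, e, f, g, h, i, j, k, l}

1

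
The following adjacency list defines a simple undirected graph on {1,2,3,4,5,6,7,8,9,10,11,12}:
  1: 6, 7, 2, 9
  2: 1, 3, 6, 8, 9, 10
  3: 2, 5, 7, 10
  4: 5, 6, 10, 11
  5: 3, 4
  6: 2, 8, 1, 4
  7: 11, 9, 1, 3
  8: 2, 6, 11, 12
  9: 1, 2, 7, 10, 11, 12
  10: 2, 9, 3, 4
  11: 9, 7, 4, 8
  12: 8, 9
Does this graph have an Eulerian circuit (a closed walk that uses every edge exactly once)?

Yes

Degrees: 1:4, 2:6, 3:4, 4:4, 5:2, 6:4, 7:4, 8:4, 9:6, 10:4, 11:4, 12:2
All degrees are even and the non-isolated vertices are connected — an Eulerian circuit exists.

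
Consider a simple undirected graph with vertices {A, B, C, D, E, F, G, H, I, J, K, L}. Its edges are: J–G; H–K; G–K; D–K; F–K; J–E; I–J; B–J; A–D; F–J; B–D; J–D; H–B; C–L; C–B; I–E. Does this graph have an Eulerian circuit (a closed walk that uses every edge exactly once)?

Degrees: A:1, B:4, C:2, D:4, E:2, F:2, G:2, H:2, I:2, J:6, K:4, L:1
A, L have odd degree; an Eulerian circuit needs every degree to be even, so none exists.

No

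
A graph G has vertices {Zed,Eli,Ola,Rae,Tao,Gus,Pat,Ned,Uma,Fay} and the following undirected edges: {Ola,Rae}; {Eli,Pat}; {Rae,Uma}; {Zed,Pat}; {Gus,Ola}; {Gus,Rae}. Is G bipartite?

The cycle Ola-Gus-Rae-Ola has length 3, which is odd, so the graph is not bipartite.

No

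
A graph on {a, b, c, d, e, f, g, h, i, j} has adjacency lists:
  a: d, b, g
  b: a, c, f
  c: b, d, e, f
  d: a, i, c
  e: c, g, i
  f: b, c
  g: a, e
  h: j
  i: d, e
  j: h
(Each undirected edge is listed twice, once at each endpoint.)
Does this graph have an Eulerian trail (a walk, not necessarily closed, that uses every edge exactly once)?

No

Degrees: a:3, b:3, c:4, d:3, e:3, f:2, g:2, h:1, i:2, j:1
Odd-degree vertices: a, b, d, e, h, j (6 total).
An Eulerian trail requires 0 or 2 odd-degree vertices; here there are 6.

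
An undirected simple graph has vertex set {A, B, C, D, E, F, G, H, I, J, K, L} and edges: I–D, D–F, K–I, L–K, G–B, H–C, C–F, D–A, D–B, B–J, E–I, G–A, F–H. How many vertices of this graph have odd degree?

6

Degrees: A:2, B:3, C:2, D:4, E:1, F:3, G:2, H:2, I:3, J:1, K:2, L:1
Odd-degree vertices: B, E, F, I, J, L.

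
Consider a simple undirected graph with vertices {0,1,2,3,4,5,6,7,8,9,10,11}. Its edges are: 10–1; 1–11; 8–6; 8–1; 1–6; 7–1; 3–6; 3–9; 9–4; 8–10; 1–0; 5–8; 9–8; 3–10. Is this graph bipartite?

No

The cycle 10-8-1-10 has length 3, which is odd, so the graph is not bipartite.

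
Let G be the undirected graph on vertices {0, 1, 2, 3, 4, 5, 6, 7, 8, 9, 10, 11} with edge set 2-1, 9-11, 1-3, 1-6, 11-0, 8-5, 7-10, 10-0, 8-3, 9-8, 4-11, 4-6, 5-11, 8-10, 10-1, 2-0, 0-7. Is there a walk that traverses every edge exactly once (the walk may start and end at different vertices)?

Yes

Degrees: 0:4, 1:4, 2:2, 3:2, 4:2, 5:2, 6:2, 7:2, 8:4, 9:2, 10:4, 11:4
Odd-degree vertices: none (0 total).
With 0 odd-degree vertices and all edges in one connected piece, an Eulerian trail exists.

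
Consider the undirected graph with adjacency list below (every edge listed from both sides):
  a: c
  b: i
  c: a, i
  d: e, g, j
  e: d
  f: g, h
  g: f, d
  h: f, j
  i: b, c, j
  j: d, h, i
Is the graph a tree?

The graph has 10 vertices and 10 edges.
A tree on 10 vertices has exactly 9 edges; this graph has 10, so it contains a cycle and is not a tree.

No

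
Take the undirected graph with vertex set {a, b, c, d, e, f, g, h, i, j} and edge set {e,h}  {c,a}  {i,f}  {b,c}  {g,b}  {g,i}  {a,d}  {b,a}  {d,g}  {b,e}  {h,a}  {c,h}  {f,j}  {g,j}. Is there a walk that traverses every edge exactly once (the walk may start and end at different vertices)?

Yes

Degrees: a:4, b:4, c:3, d:2, e:2, f:2, g:4, h:3, i:2, j:2
Odd-degree vertices: c, h (2 total).
The non-isolated vertices are connected and exactly 2 have odd degree, so an Eulerian trail exists (from c to h).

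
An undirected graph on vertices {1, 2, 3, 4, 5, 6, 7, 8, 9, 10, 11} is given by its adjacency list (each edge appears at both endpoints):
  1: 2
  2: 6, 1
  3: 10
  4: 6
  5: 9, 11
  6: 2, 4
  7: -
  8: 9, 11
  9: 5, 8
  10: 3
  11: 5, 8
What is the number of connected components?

4

Component: {7}
Component: {3, 10}
Component: {1, 2, 4, 6}
Component: {5, 8, 9, 11}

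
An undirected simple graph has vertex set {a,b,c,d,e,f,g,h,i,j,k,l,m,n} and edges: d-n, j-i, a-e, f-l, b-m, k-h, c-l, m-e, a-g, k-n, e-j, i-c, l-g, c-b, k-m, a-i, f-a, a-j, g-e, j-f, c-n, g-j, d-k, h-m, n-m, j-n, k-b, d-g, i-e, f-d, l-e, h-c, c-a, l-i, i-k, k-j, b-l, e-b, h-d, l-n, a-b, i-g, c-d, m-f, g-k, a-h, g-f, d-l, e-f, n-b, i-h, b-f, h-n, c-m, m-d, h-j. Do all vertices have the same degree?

Yes

Degrees: a:8, b:8, c:8, d:8, e:8, f:8, g:8, h:8, i:8, j:8, k:8, l:8, m:8, n:8
All degrees equal 8; the graph is regular.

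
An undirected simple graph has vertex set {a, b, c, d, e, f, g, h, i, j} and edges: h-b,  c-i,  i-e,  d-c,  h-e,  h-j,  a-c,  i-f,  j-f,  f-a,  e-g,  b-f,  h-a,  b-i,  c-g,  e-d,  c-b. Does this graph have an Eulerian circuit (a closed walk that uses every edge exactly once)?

No

Degrees: a:3, b:4, c:5, d:2, e:4, f:4, g:2, h:4, i:4, j:2
Vertices with odd degree: a, c. An Eulerian circuit requires all degrees even.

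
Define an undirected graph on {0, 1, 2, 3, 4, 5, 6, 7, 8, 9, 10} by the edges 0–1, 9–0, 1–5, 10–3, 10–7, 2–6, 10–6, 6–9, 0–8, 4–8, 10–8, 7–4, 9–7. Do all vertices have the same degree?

Degrees: 0:3, 1:2, 2:1, 3:1, 4:2, 5:1, 6:3, 7:3, 8:3, 9:3, 10:4
Vertex 2 has degree 1 while 10 has degree 4, so the graph is not regular.

No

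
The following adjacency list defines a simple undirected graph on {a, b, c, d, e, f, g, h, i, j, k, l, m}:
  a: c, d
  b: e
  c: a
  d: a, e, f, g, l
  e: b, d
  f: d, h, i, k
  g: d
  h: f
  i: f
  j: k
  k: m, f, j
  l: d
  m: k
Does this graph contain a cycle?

The graph has 13 vertices, 12 edges, and 1 connected component.
A forest on 13 vertices with 1 component has exactly 12 edges, which matches — so no cycle.

No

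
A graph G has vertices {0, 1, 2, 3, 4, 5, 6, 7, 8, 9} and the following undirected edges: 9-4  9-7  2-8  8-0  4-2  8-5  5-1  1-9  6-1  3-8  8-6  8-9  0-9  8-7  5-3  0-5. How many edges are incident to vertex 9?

Neighbors of 9: 0, 1, 4, 7, 8.

5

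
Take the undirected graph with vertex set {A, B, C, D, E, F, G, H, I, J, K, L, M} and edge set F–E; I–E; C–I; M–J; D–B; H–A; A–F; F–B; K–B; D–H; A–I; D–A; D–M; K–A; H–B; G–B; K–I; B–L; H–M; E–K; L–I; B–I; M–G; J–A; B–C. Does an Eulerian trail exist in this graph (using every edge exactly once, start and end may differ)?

Degrees: A:6, B:8, C:2, D:4, E:3, F:3, G:2, H:4, I:6, J:2, K:4, L:2, M:4
Odd-degree vertices: E, F (2 total).
The non-isolated vertices are connected and exactly 2 have odd degree, so an Eulerian trail exists (from E to F).

Yes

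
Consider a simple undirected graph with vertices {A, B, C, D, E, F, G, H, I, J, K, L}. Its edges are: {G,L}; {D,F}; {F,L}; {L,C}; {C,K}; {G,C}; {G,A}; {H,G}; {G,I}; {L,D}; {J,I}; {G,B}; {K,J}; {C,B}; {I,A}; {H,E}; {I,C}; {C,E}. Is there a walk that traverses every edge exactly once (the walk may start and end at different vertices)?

Yes

Degrees: A:2, B:2, C:6, D:2, E:2, F:2, G:6, H:2, I:4, J:2, K:2, L:4
Odd-degree vertices: none (0 total).
With 0 odd-degree vertices and all edges in one connected piece, an Eulerian trail exists.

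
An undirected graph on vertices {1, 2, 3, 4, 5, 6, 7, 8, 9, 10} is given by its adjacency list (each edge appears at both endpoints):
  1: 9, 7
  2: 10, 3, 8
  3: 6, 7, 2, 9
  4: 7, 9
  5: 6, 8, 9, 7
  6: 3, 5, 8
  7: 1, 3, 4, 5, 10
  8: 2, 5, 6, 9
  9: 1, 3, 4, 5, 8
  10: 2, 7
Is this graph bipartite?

No

The cycle 8-5-6-8 has length 3, which is odd, so the graph is not bipartite.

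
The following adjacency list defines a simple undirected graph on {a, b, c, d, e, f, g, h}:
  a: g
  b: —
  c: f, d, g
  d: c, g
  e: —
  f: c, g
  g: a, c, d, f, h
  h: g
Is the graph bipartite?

No

The cycle d-c-g-d has length 3, which is odd, so the graph is not bipartite.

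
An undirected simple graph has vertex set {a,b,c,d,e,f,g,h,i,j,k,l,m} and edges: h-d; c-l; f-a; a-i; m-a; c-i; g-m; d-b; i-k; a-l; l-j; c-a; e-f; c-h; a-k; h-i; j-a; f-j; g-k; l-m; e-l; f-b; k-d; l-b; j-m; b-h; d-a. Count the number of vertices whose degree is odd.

Degrees: a:8, b:4, c:4, d:4, e:2, f:4, g:2, h:4, i:4, j:4, k:4, l:6, m:4
Odd-degree vertices: none.

0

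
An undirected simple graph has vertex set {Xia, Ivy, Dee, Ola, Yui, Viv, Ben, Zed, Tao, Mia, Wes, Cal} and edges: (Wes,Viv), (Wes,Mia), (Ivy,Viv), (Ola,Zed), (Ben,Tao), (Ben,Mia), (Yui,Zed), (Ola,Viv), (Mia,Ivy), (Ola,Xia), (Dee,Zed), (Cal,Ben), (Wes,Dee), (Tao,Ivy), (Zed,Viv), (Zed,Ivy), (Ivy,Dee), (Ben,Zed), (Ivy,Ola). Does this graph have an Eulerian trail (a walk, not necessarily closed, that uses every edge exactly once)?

Degrees: Xia:1, Ivy:6, Dee:3, Ola:4, Yui:1, Viv:4, Ben:4, Zed:6, Tao:2, Mia:3, Wes:3, Cal:1
Odd-degree vertices: Xia, Dee, Yui, Mia, Wes, Cal (6 total).
With 6 odd-degree vertices (more than two), no single trail can use every edge.

No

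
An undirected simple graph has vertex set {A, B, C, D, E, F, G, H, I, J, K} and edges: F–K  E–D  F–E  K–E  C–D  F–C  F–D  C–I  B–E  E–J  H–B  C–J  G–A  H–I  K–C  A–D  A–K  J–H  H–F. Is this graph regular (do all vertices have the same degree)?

Degrees: A:3, B:2, C:5, D:4, E:5, F:5, G:1, H:4, I:2, J:3, K:4
Vertex G has degree 1 while C has degree 5, so the graph is not regular.

No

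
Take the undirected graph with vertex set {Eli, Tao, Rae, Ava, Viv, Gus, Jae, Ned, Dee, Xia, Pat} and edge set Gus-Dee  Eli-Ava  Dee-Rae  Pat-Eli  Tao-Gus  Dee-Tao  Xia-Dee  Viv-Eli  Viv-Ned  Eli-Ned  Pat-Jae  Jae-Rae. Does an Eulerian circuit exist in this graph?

No

Degrees: Eli:4, Tao:2, Rae:2, Ava:1, Viv:2, Gus:2, Jae:2, Ned:2, Dee:4, Xia:1, Pat:2
Vertices with odd degree: Ava, Xia. An Eulerian circuit requires all degrees even.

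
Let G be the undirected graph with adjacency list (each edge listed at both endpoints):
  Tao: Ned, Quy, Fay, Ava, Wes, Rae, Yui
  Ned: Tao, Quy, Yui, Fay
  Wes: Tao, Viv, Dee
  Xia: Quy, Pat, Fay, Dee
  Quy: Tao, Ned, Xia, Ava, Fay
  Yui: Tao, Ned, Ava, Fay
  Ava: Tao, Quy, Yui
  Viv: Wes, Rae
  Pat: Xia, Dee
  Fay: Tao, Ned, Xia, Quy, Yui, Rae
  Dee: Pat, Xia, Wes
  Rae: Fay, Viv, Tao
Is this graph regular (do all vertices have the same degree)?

Degrees: Tao:7, Ned:4, Wes:3, Xia:4, Quy:5, Yui:4, Ava:3, Viv:2, Pat:2, Fay:6, Dee:3, Rae:3
Vertex Viv has degree 2 while Tao has degree 7, so the graph is not regular.

No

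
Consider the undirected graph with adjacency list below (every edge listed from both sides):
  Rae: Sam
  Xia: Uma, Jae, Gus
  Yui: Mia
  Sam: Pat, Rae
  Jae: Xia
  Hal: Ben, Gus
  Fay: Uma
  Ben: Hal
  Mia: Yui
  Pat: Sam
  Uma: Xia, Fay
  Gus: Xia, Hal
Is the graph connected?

No

Component: {Yui, Mia}
Component: {Rae, Sam, Pat}
Component: {Xia, Jae, Hal, Fay, Ben, Uma, Gus}
There are 3 separate components, so the graph is not connected.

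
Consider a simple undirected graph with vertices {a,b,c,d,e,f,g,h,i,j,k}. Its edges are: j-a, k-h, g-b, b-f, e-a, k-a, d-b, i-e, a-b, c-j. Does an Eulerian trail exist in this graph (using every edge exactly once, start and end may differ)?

No

Degrees: a:4, b:4, c:1, d:1, e:2, f:1, g:1, h:1, i:1, j:2, k:2
Odd-degree vertices: c, d, f, g, h, i (6 total).
With 6 odd-degree vertices (more than two), no single trail can use every edge.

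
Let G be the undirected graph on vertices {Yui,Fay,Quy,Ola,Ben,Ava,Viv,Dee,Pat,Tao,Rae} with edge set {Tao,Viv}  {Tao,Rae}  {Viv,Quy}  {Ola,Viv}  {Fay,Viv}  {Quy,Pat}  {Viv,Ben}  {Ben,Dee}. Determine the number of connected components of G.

Component: {Yui}
Component: {Ava}
Component: {Fay, Quy, Ola, Ben, Viv, Dee, Pat, Tao, Rae}

3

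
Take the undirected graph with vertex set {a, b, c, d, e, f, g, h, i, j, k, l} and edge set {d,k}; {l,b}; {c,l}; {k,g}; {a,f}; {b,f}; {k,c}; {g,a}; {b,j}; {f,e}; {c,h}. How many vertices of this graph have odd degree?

8

Degrees: a:2, b:3, c:3, d:1, e:1, f:3, g:2, h:1, i:0, j:1, k:3, l:2
Odd-degree vertices: b, c, d, e, f, h, j, k.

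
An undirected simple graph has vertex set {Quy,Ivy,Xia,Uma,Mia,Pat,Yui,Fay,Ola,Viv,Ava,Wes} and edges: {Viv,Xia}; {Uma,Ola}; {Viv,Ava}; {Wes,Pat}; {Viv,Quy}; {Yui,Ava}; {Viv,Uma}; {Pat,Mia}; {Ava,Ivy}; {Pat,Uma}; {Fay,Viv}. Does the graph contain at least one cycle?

No

|V| = 12, |E| = 11, number of components = 1.
A forest on 12 vertices with 1 component has exactly 11 edges, which matches — so no cycle.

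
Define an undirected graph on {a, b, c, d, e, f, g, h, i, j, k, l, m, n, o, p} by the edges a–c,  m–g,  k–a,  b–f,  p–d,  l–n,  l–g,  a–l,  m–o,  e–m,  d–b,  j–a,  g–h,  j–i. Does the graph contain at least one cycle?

No

The graph has 16 vertices, 14 edges, and 2 connected components.
Since 14 = 16 - 2, the graph is a forest and contains no cycle.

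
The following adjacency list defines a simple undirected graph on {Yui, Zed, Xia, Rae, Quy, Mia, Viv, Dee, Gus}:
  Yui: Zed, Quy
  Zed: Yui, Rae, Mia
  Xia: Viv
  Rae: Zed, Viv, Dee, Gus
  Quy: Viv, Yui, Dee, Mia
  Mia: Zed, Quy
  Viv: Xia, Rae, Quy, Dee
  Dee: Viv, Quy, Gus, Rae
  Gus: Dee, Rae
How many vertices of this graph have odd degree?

2

Degrees: Yui:2, Zed:3, Xia:1, Rae:4, Quy:4, Mia:2, Viv:4, Dee:4, Gus:2
Odd-degree vertices: Zed, Xia.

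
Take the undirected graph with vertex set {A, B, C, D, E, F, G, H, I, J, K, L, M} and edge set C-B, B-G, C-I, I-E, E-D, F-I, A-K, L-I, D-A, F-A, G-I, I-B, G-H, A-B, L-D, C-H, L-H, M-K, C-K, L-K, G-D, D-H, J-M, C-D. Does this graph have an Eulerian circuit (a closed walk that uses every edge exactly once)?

No

Degrees: A:4, B:4, C:5, D:6, E:2, F:2, G:4, H:4, I:6, J:1, K:4, L:4, M:2
C, J have odd degree; an Eulerian circuit needs every degree to be even, so none exists.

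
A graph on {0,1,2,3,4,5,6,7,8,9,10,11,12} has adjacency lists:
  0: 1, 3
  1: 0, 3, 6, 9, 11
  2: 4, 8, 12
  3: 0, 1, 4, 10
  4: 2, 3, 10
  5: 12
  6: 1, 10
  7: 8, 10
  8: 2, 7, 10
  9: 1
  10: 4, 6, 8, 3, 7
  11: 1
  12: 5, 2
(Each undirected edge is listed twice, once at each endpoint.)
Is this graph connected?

Starting from 0 and exploring outward reaches every vertex (0, 3, 1, 4, 10, 9, 11, 6, 2, 7, 8, 12, 5); the graph is connected.

Yes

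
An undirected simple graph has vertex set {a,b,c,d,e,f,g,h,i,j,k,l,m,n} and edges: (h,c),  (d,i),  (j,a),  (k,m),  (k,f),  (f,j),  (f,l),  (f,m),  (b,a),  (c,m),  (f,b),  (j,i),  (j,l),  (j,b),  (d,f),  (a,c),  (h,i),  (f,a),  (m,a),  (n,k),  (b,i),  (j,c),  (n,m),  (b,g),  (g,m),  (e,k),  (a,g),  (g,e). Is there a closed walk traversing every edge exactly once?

Degrees: a:6, b:5, c:4, d:2, e:2, f:7, g:4, h:2, i:4, j:6, k:4, l:2, m:6, n:2
Vertices with odd degree: b, f. An Eulerian circuit requires all degrees even.

No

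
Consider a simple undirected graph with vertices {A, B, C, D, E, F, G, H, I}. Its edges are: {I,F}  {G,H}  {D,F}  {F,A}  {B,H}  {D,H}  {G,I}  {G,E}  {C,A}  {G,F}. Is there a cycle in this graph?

Yes

|V| = 9, |E| = 10, number of components = 1.
Since 10 > 9 - 1, a cycle must exist; for instance F-I-G-H-D-F.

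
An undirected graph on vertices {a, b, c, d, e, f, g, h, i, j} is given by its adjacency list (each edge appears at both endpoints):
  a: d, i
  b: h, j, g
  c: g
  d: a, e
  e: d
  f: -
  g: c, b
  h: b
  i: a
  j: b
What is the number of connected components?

Component: {f}
Component: {a, d, e, i}
Component: {b, c, g, h, j}

3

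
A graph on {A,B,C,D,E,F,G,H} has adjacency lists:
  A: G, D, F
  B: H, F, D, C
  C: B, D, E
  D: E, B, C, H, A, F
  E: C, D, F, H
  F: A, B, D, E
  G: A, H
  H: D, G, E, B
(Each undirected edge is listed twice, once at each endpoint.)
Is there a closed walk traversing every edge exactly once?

Degrees: A:3, B:4, C:3, D:6, E:4, F:4, G:2, H:4
Vertices with odd degree: A, C. An Eulerian circuit requires all degrees even.

No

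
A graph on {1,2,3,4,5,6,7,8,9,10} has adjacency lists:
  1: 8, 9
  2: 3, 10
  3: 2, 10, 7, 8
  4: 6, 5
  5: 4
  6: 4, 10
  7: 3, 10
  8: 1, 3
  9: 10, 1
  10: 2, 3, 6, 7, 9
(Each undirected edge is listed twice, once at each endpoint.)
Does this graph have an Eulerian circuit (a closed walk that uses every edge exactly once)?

Degrees: 1:2, 2:2, 3:4, 4:2, 5:1, 6:2, 7:2, 8:2, 9:2, 10:5
Vertices with odd degree: 5, 10. An Eulerian circuit requires all degrees even.

No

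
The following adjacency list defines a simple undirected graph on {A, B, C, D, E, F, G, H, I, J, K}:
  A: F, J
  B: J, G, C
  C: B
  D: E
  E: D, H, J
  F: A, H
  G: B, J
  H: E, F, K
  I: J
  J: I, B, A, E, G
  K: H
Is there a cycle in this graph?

Yes

|V| = 11, |E| = 12, number of components = 1.
Since 12 > 11 - 1, a cycle must exist; for instance J-B-G-J.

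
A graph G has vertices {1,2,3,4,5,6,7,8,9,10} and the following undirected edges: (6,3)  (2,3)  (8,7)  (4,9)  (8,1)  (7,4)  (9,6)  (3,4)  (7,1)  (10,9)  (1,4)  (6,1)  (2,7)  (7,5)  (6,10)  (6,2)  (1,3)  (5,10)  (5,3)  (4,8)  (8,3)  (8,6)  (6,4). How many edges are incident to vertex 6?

Neighbors of 6: 1, 2, 3, 4, 8, 9, 10.

7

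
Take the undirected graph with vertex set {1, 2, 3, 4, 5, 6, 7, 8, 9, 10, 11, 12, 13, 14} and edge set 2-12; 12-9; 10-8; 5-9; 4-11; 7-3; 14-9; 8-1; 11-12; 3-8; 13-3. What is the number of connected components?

Component: {6}
Component: {1, 3, 7, 8, 10, 13}
Component: {2, 4, 5, 9, 11, 12, 14}

3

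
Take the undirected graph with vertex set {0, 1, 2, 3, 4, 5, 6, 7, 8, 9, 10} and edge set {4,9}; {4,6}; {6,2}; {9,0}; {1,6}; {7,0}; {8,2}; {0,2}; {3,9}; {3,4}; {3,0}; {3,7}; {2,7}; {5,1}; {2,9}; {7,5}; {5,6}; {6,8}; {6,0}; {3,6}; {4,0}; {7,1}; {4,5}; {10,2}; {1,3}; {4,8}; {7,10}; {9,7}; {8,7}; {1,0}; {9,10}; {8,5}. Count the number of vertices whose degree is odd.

Degrees: 0:7, 1:5, 2:6, 3:6, 4:6, 5:5, 6:7, 7:8, 8:5, 9:6, 10:3
Odd-degree vertices: 0, 1, 5, 6, 8, 10.

6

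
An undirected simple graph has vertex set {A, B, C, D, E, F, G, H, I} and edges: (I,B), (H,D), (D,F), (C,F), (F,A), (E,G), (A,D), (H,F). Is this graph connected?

Component: {B, I}
Component: {E, G}
Component: {A, C, D, F, H}
There are 3 separate components, so the graph is not connected.

No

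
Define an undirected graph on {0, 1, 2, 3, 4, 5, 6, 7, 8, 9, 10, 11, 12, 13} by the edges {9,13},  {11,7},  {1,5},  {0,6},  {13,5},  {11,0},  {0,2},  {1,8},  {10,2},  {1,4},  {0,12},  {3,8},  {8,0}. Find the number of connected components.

1

Component: {0, 1, 2, 3, 4, 5, 6, 7, 8, 9, 10, 11, 12, 13}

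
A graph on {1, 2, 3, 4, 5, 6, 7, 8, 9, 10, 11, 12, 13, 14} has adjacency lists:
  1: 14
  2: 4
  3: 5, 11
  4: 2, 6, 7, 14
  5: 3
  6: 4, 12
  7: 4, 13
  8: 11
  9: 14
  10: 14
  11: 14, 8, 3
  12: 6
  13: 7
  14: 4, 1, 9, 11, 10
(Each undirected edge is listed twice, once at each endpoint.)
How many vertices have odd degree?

10

Degrees: 1:1, 2:1, 3:2, 4:4, 5:1, 6:2, 7:2, 8:1, 9:1, 10:1, 11:3, 12:1, 13:1, 14:5
Odd-degree vertices: 1, 2, 5, 8, 9, 10, 11, 12, 13, 14.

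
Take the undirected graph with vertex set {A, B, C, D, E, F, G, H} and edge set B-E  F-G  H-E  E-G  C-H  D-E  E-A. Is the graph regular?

Degrees: A:1, B:1, C:1, D:1, E:5, F:1, G:2, H:2
Degrees are not all equal (e.g. deg(A)=1 but deg(E)=5); not regular.

No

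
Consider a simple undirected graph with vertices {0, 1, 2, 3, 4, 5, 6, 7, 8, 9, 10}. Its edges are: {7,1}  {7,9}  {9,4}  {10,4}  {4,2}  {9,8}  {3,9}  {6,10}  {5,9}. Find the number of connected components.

2

Component: {0}
Component: {1, 2, 3, 4, 5, 6, 7, 8, 9, 10}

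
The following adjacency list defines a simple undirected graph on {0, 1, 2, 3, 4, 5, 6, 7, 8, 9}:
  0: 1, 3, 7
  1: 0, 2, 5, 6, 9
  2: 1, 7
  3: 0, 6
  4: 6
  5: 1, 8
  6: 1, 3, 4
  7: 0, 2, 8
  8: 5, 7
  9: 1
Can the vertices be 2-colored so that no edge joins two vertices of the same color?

2-7-8-5-1-2 is an odd cycle (length 5), and a bipartite graph can contain only even cycles.

No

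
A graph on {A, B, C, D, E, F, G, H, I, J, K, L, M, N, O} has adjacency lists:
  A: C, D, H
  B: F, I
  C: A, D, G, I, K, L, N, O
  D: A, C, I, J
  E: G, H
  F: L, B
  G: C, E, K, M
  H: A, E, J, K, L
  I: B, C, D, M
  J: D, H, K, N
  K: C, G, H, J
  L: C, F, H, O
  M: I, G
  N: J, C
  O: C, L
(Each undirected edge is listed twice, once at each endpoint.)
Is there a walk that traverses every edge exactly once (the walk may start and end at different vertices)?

Yes

Degrees: A:3, B:2, C:8, D:4, E:2, F:2, G:4, H:5, I:4, J:4, K:4, L:4, M:2, N:2, O:2
Odd-degree vertices: A, H (2 total).
The non-isolated vertices are connected and exactly 2 have odd degree, so an Eulerian trail exists (from A to H).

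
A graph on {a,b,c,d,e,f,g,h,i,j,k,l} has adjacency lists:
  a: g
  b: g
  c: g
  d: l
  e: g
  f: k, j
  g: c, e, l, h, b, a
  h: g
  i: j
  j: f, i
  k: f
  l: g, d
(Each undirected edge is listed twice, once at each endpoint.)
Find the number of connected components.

Component: {f, i, j, k}
Component: {a, b, c, d, e, g, h, l}

2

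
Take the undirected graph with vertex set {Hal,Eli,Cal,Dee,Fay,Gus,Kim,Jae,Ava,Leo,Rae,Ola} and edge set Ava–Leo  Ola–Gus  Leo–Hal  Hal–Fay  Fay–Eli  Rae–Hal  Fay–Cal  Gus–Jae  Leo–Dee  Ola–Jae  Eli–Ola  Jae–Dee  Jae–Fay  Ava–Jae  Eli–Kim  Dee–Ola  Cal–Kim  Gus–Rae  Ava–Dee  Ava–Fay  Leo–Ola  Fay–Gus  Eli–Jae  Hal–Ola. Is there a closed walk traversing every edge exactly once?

Yes

Degrees: Hal:4, Eli:4, Cal:2, Dee:4, Fay:6, Gus:4, Kim:2, Jae:6, Ava:4, Leo:4, Rae:2, Ola:6
Every vertex has even degree and the edges form a single connected piece, so an Eulerian circuit exists.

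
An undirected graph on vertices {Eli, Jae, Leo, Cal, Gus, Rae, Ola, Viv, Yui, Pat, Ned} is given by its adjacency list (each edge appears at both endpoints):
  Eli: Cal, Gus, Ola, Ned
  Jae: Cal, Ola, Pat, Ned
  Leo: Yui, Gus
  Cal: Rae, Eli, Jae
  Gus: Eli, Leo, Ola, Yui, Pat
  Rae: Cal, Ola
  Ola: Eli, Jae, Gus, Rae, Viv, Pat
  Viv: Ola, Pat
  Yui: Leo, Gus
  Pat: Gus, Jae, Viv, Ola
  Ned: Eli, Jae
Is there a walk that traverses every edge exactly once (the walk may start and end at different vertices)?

Degrees: Eli:4, Jae:4, Leo:2, Cal:3, Gus:5, Rae:2, Ola:6, Viv:2, Yui:2, Pat:4, Ned:2
Odd-degree vertices: Cal, Gus (2 total).
With 2 odd-degree vertices and all edges in one connected piece, an Eulerian trail exists (from Cal to Gus).

Yes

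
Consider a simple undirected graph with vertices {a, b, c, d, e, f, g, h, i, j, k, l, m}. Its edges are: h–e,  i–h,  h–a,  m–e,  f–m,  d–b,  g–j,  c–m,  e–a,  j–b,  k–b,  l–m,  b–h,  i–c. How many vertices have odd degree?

6

Degrees: a:2, b:4, c:2, d:1, e:3, f:1, g:1, h:4, i:2, j:2, k:1, l:1, m:4
Odd-degree vertices: d, e, f, g, k, l.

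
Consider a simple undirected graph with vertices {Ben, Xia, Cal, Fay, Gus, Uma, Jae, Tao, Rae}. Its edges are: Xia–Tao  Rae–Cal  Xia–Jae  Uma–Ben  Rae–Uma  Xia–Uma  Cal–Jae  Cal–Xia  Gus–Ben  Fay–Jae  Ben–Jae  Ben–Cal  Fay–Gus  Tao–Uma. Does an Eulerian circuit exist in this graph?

Yes

Degrees: Ben:4, Xia:4, Cal:4, Fay:2, Gus:2, Uma:4, Jae:4, Tao:2, Rae:2
All degrees are even and the non-isolated vertices are connected — an Eulerian circuit exists.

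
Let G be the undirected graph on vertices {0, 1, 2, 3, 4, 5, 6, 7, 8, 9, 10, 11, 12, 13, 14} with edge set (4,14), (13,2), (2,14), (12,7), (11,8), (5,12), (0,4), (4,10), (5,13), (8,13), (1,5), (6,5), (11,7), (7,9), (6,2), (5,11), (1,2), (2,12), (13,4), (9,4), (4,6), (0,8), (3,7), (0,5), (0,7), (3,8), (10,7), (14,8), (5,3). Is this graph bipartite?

A valid 2-coloring puts {2, 4, 5, 7, 8} on one side and {0, 1, 3, 6, 9, 10, 11, 12, 13, 14} on the other; every edge crosses between the two sides.

Yes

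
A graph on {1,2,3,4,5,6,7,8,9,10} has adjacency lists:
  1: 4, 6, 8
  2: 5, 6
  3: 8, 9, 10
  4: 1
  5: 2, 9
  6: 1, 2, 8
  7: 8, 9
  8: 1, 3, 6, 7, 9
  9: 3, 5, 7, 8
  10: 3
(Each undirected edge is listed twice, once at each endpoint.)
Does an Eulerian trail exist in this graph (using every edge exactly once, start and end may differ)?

No

Degrees: 1:3, 2:2, 3:3, 4:1, 5:2, 6:3, 7:2, 8:5, 9:4, 10:1
Odd-degree vertices: 1, 3, 4, 6, 8, 10 (6 total).
With 6 odd-degree vertices (more than two), no single trail can use every edge.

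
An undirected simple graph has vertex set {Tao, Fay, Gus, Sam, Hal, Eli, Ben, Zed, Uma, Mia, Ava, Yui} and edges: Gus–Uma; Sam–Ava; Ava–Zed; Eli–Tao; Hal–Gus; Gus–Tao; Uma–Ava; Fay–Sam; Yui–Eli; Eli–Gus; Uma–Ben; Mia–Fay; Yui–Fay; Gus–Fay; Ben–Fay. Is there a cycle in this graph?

Yes

The graph has 12 vertices, 15 edges, and 1 connected component.
Since 15 > 12 - 1, a cycle must exist; for instance Fay-Sam-Ava-Uma-Ben-Fay.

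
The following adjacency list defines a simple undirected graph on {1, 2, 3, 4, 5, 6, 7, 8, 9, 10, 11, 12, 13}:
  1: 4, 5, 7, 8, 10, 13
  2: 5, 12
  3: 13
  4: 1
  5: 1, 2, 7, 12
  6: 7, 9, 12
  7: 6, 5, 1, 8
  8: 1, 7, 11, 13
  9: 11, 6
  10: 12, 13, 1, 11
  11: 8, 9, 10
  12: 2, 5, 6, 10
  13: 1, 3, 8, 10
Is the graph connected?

Starting from 1 and exploring outward reaches every vertex (1, 5, 4, 10, 7, 8, 13, 2, 12, 11, 6, 3, 9); the graph is connected.

Yes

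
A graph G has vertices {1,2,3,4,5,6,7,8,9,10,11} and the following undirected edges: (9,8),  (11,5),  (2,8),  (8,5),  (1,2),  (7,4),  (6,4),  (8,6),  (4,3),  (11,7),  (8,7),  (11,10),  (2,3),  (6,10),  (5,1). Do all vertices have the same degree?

No

Degrees: 1:2, 2:3, 3:2, 4:3, 5:3, 6:3, 7:3, 8:5, 9:1, 10:2, 11:3
Degrees are not all equal (e.g. deg(9)=1 but deg(8)=5); not regular.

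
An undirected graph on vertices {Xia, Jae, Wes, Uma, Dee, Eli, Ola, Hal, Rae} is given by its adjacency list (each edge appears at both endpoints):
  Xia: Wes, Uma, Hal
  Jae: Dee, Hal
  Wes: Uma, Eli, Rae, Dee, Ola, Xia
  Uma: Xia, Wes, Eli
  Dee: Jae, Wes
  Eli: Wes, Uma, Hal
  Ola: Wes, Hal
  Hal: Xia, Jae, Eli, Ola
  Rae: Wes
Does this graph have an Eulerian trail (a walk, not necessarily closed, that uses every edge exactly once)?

No

Degrees: Xia:3, Jae:2, Wes:6, Uma:3, Dee:2, Eli:3, Ola:2, Hal:4, Rae:1
Odd-degree vertices: Xia, Uma, Eli, Rae (4 total).
With 4 odd-degree vertices (more than two), no single trail can use every edge.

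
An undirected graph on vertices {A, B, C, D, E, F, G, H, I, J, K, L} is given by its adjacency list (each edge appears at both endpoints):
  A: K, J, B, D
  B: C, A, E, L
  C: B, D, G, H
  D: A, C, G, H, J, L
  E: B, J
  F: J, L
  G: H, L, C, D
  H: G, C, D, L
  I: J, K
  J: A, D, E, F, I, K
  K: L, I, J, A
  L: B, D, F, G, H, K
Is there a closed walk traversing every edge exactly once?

Degrees: A:4, B:4, C:4, D:6, E:2, F:2, G:4, H:4, I:2, J:6, K:4, L:6
Every vertex has even degree and the edges form a single connected piece, so an Eulerian circuit exists.

Yes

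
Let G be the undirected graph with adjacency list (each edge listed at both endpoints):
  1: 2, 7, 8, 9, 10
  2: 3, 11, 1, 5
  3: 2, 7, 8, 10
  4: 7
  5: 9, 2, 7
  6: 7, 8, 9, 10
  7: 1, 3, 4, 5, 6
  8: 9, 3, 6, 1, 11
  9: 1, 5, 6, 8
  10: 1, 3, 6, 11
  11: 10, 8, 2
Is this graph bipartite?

8-9-5-2-11-8 is an odd cycle (length 5), and a bipartite graph can contain only even cycles.

No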